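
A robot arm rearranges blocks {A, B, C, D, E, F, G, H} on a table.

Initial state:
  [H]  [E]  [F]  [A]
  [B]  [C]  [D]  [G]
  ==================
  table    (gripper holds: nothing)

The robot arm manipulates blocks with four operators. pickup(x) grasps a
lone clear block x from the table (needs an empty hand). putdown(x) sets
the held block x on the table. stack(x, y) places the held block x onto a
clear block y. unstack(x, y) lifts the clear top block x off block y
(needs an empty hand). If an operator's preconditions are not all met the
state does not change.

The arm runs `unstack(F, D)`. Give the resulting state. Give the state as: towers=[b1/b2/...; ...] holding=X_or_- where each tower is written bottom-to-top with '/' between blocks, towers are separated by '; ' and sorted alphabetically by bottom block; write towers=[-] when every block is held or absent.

before: towers=[B/H; C/E; D/F; G/A] holding=-
pre[unstack(F, D)]: on(F,D) ok, clear(F) ok, handempty ok
all met → apply unstack(F, D)
after:  towers=[B/H; C/E; D; G/A] holding=F

towers=[B/H; C/E; D; G/A] holding=F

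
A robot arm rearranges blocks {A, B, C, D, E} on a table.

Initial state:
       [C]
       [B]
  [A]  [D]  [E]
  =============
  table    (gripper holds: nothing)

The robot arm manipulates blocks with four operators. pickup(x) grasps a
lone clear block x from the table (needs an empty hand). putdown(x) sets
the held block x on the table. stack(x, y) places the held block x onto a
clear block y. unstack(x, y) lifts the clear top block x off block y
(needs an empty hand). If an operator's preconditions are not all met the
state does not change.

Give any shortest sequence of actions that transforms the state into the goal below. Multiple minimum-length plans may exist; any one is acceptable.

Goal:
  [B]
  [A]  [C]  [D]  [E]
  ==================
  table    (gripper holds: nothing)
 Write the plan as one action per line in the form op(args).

unstack(C, B)
putdown(C)
unstack(B, D)
stack(B, A)

step 1 (unstack(C, B)): towers=[A; D/B; E] holding=C
step 2 (putdown(C)): towers=[A; C; D/B; E] holding=-
step 3 (unstack(B, D)): towers=[A; C; D; E] holding=B
step 4 (stack(B, A)): towers=[A/B; C; D; E] holding=-
goal check: towers=[A/B; C; D; E] holding=- — reached (length 4, optimal by BFS)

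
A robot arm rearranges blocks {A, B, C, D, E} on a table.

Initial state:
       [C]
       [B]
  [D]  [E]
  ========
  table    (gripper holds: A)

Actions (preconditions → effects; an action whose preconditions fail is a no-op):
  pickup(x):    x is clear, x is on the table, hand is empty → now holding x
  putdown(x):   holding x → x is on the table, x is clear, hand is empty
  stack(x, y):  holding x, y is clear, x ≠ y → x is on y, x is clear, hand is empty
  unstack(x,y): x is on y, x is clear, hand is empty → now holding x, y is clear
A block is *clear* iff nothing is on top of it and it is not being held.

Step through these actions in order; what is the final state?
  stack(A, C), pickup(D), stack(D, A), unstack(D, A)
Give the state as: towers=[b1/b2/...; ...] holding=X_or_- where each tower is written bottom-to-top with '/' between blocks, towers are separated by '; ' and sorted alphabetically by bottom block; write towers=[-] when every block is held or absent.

towers=[E/B/C/A] holding=D

step 1 (stack(A, C)): towers=[D; E/B/C/A] holding=-
step 2 (pickup(D)): towers=[E/B/C/A] holding=D
step 3 (stack(D, A)): towers=[E/B/C/A/D] holding=-
step 4 (unstack(D, A)): towers=[E/B/C/A] holding=D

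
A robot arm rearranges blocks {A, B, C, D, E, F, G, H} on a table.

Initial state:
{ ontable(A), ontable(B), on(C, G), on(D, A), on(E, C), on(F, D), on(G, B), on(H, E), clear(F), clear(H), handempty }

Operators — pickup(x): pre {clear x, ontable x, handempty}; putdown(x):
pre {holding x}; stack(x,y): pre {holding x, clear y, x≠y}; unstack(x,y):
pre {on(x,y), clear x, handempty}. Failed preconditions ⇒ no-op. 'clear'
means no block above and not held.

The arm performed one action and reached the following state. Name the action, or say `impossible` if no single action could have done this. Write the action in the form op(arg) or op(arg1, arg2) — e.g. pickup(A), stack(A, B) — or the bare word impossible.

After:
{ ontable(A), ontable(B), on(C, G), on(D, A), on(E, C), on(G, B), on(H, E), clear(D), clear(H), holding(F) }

target: towers=[A/D; B/G/C/E/H] holding=F
     unstack(H, E) → towers=[A/D/F; B/G/C/E] holding=H
     unstack(F, D) → towers=[A/D; B/G/C/E/H] holding=F  ← match

unstack(F, D)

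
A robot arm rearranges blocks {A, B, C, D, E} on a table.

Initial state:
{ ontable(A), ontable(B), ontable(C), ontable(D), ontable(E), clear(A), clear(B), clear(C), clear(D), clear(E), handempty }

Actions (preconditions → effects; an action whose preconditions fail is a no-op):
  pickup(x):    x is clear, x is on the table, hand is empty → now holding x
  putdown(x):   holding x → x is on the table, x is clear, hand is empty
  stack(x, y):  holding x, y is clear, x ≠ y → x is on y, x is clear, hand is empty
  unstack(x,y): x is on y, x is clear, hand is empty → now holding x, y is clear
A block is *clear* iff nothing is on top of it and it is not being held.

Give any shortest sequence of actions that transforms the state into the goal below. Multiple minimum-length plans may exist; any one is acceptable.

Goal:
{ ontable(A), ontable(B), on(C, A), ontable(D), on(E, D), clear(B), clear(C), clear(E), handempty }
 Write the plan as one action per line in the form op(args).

step 1 (pickup(E)): towers=[A; B; C; D] holding=E
step 2 (stack(E, D)): towers=[A; B; C; D/E] holding=-
step 3 (pickup(C)): towers=[A; B; D/E] holding=C
step 4 (stack(C, A)): towers=[A/C; B; D/E] holding=-
goal check: towers=[A/C; B; D/E] holding=- — reached (length 4, optimal by BFS)

pickup(E)
stack(E, D)
pickup(C)
stack(C, A)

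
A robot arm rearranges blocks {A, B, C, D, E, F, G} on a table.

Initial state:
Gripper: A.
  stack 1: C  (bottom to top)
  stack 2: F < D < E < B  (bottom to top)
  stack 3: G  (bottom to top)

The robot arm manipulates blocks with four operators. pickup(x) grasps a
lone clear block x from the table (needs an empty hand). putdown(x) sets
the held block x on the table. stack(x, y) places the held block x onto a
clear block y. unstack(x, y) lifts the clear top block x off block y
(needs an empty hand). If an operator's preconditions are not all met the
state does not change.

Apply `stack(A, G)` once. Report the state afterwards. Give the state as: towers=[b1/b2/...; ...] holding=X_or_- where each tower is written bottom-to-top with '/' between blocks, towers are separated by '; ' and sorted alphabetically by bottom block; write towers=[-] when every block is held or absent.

towers=[C; F/D/E/B; G/A] holding=-

before: towers=[C; F/D/E/B; G] holding=A
pre[stack(A, G)]: holding(A) ok, clear(G) ok, A≠G ok
all met → apply stack(A, G)
after:  towers=[C; F/D/E/B; G/A] holding=-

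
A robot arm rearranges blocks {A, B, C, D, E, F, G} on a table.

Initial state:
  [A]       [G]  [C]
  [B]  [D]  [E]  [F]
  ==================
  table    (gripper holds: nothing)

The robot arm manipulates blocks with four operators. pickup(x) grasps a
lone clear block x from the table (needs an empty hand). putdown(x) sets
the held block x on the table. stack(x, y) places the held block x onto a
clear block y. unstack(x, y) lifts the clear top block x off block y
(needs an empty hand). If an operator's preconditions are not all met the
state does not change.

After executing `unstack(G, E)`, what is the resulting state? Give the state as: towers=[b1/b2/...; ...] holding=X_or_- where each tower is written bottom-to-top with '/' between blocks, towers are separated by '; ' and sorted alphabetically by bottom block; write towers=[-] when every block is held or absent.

before: towers=[B/A; D; E/G; F/C] holding=-
pre[unstack(G, E)]: on(G,E) yes, clear(G) yes, handempty yes
all met → apply unstack(G, E)
after:  towers=[B/A; D; E; F/C] holding=G

towers=[B/A; D; E; F/C] holding=G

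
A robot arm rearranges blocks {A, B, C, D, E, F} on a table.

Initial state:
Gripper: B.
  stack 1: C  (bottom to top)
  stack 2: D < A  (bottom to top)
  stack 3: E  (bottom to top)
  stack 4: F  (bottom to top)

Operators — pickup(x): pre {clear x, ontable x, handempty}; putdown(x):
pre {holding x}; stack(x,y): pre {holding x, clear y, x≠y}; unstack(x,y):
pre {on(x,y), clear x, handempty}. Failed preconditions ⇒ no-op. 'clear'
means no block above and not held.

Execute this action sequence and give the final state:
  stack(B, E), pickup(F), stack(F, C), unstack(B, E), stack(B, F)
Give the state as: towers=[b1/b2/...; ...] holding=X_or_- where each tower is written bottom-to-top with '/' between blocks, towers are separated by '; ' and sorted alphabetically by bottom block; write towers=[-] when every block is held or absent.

step 1 (stack(B, E)): towers=[C; D/A; E/B; F] holding=-
step 2 (pickup(F)): towers=[C; D/A; E/B] holding=F
step 3 (stack(F, C)): towers=[C/F; D/A; E/B] holding=-
step 4 (unstack(B, E)): towers=[C/F; D/A; E] holding=B
step 5 (stack(B, F)): towers=[C/F/B; D/A; E] holding=-

towers=[C/F/B; D/A; E] holding=-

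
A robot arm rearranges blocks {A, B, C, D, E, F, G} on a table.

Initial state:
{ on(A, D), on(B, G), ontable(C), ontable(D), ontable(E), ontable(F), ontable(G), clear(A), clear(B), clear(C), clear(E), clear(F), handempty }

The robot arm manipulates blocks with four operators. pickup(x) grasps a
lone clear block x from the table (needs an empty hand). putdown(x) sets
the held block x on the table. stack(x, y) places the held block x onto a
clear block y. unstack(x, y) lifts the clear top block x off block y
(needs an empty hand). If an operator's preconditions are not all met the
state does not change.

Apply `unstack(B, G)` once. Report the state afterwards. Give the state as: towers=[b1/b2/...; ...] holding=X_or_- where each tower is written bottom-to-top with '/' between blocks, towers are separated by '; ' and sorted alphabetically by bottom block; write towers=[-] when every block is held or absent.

before: towers=[C; D/A; E; F; G/B] holding=-
pre[unstack(B, G)]: on(B,G) ✓, clear(B) ✓, handempty ✓
all met → apply unstack(B, G)
after:  towers=[C; D/A; E; F; G] holding=B

towers=[C; D/A; E; F; G] holding=B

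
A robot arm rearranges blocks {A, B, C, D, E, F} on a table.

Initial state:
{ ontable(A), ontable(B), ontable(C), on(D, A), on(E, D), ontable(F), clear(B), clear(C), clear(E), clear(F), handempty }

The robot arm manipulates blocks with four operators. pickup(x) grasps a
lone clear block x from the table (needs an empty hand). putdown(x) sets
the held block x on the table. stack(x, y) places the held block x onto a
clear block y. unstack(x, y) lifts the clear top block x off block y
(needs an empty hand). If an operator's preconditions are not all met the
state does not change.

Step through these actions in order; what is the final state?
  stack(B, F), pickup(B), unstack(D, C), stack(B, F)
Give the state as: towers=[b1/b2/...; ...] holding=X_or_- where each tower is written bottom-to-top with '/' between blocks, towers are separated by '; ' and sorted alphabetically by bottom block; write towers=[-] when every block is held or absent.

step 1 (stack(B, F)) [no-op]: towers=[A/D/E; B; C; F] holding=-
step 2 (pickup(B)): towers=[A/D/E; C; F] holding=B
step 3 (unstack(D, C)) [no-op]: towers=[A/D/E; C; F] holding=B
step 4 (stack(B, F)): towers=[A/D/E; C; F/B] holding=-

towers=[A/D/E; C; F/B] holding=-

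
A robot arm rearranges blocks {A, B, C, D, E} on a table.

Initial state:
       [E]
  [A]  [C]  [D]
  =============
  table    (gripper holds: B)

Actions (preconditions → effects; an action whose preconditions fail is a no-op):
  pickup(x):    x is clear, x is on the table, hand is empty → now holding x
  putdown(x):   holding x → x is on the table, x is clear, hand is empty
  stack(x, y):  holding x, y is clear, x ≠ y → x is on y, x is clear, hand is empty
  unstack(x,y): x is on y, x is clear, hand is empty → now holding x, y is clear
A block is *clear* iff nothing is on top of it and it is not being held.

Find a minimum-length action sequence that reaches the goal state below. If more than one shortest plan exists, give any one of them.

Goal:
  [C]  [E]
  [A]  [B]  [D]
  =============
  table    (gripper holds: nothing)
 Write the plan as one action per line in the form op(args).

putdown(B)
unstack(E, C)
stack(E, B)
pickup(C)
stack(C, A)

step 1 (putdown(B)): towers=[A; B; C/E; D] holding=-
step 2 (unstack(E, C)): towers=[A; B; C; D] holding=E
step 3 (stack(E, B)): towers=[A; B/E; C; D] holding=-
step 4 (pickup(C)): towers=[A; B/E; D] holding=C
step 5 (stack(C, A)): towers=[A/C; B/E; D] holding=-
goal check: towers=[A/C; B/E; D] holding=- — reached (length 5, optimal by BFS)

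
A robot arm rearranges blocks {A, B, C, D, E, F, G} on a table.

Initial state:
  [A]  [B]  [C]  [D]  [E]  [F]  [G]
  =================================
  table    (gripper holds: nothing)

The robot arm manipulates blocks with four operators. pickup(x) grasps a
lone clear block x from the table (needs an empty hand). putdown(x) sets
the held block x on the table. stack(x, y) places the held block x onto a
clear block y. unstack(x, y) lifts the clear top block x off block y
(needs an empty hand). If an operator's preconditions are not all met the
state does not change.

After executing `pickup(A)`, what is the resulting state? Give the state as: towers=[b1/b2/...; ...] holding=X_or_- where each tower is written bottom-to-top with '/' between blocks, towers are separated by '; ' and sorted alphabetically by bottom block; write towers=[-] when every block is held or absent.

before: towers=[A; B; C; D; E; F; G] holding=-
pre[pickup(A)]: clear(A) yes, ontable(A) yes, handempty yes
all met → apply pickup(A)
after:  towers=[B; C; D; E; F; G] holding=A

towers=[B; C; D; E; F; G] holding=A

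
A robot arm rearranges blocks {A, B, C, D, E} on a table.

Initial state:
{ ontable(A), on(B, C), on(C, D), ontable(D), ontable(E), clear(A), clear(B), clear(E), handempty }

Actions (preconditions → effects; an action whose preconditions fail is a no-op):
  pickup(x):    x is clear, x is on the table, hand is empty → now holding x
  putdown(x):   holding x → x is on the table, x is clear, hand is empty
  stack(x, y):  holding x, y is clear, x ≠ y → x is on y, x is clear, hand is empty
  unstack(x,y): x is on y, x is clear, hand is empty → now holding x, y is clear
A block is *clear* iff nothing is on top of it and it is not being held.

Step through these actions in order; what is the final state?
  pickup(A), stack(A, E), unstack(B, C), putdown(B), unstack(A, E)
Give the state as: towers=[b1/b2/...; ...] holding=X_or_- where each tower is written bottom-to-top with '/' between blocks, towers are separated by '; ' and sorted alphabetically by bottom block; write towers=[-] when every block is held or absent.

step 1 (pickup(A)): towers=[D/C/B; E] holding=A
step 2 (stack(A, E)): towers=[D/C/B; E/A] holding=-
step 3 (unstack(B, C)): towers=[D/C; E/A] holding=B
step 4 (putdown(B)): towers=[B; D/C; E/A] holding=-
step 5 (unstack(A, E)): towers=[B; D/C; E] holding=A

towers=[B; D/C; E] holding=A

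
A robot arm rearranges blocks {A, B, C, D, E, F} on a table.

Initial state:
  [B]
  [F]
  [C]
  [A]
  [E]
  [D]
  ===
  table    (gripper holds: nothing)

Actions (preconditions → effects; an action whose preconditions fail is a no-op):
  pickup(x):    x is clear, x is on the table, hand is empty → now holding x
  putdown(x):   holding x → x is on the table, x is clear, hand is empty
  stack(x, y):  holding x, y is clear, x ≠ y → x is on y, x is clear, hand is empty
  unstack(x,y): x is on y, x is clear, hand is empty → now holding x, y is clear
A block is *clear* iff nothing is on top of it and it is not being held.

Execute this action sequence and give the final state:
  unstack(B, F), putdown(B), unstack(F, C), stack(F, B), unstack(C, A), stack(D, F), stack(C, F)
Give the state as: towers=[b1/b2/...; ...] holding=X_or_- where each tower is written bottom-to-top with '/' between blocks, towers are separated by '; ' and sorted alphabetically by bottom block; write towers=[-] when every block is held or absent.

towers=[B/F/C; D/E/A] holding=-

step 1 (unstack(B, F)): towers=[D/E/A/C/F] holding=B
step 2 (putdown(B)): towers=[B; D/E/A/C/F] holding=-
step 3 (unstack(F, C)): towers=[B; D/E/A/C] holding=F
step 4 (stack(F, B)): towers=[B/F; D/E/A/C] holding=-
step 5 (unstack(C, A)): towers=[B/F; D/E/A] holding=C
step 6 (stack(D, F)) [no-op]: towers=[B/F; D/E/A] holding=C
step 7 (stack(C, F)): towers=[B/F/C; D/E/A] holding=-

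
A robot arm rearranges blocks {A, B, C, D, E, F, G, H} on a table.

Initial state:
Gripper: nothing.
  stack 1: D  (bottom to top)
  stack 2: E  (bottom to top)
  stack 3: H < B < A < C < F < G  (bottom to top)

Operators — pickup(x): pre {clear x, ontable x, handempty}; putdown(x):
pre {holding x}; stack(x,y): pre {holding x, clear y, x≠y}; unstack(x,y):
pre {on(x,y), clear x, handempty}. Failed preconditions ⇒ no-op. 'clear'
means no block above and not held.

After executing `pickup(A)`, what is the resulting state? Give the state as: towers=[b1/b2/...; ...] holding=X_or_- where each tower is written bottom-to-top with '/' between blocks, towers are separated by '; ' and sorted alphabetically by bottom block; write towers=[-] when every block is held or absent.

towers=[D; E; H/B/A/C/F/G] holding=-

before: towers=[D; E; H/B/A/C/F/G] holding=-
pre[pickup(A)]: clear(A) no, ontable(A) no, handempty yes
clear(A), ontable(A) unmet → pickup(A) is a no-op
after:  towers=[D; E; H/B/A/C/F/G] holding=-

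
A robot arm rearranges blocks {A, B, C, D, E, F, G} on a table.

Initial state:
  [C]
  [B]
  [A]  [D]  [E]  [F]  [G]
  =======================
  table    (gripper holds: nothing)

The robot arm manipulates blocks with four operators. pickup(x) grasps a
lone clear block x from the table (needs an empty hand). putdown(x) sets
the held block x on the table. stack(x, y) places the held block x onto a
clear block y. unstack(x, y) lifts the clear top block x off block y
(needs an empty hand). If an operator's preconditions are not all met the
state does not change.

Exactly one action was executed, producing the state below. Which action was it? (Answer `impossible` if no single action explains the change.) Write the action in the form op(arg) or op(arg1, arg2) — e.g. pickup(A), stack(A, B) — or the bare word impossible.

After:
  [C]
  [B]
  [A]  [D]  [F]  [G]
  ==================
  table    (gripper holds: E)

target: towers=[A/B/C; D; F; G] holding=E
         pickup(F) → towers=[A/B/C; D; E; G] holding=F
         pickup(G) → towers=[A/B/C; D; E; F] holding=G
         pickup(D) → towers=[A/B/C; E; F; G] holding=D
         pickup(E) → towers=[A/B/C; D; F; G] holding=E  ← match
     unstack(C, B) → towers=[A/B; D; E; F; G] holding=C

pickup(E)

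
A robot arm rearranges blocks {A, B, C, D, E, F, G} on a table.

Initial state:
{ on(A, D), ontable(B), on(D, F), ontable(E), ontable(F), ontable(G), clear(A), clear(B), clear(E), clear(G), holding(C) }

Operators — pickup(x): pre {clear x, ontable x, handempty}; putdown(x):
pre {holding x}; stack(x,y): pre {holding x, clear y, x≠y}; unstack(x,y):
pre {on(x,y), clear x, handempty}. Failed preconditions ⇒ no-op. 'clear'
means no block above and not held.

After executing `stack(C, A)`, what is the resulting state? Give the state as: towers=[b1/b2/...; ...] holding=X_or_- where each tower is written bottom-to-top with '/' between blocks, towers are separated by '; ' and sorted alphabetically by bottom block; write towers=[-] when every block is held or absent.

before: towers=[B; E; F/D/A; G] holding=C
pre[stack(C, A)]: holding(C) ✓, clear(A) ✓, C≠A ✓
all met → apply stack(C, A)
after:  towers=[B; E; F/D/A/C; G] holding=-

towers=[B; E; F/D/A/C; G] holding=-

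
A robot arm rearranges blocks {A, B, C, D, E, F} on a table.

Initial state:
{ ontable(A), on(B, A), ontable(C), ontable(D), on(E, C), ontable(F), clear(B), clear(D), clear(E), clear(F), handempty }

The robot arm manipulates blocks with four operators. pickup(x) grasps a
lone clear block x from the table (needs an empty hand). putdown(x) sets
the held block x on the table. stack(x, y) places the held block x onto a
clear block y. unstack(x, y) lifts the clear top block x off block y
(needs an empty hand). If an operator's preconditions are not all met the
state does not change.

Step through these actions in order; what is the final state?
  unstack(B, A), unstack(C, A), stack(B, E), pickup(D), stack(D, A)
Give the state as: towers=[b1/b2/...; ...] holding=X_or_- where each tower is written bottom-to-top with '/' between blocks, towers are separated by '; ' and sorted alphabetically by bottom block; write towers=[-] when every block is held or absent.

towers=[A/D; C/E/B; F] holding=-

step 1 (unstack(B, A)): towers=[A; C/E; D; F] holding=B
step 2 (unstack(C, A)) [no-op]: towers=[A; C/E; D; F] holding=B
step 3 (stack(B, E)): towers=[A; C/E/B; D; F] holding=-
step 4 (pickup(D)): towers=[A; C/E/B; F] holding=D
step 5 (stack(D, A)): towers=[A/D; C/E/B; F] holding=-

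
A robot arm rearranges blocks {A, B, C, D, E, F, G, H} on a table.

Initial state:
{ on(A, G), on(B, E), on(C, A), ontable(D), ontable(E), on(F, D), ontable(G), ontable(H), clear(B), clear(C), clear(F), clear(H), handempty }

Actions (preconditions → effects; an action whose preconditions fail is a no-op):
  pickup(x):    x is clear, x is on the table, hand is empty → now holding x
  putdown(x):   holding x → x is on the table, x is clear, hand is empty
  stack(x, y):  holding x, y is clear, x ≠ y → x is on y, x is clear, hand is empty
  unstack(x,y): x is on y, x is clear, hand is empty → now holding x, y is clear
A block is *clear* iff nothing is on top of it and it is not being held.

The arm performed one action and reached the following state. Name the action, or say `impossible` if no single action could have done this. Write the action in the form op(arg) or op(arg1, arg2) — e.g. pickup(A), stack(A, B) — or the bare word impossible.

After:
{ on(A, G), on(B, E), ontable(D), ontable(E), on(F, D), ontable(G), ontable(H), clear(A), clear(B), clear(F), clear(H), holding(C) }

unstack(C, A)

target: towers=[D/F; E/B; G/A; H] holding=C
         pickup(H) → towers=[D/F; E/B; G/A/C] holding=H
     unstack(B, E) → towers=[D/F; E; G/A/C; H] holding=B
     unstack(F, D) → towers=[D; E/B; G/A/C; H] holding=F
     unstack(C, A) → towers=[D/F; E/B; G/A; H] holding=C  ← match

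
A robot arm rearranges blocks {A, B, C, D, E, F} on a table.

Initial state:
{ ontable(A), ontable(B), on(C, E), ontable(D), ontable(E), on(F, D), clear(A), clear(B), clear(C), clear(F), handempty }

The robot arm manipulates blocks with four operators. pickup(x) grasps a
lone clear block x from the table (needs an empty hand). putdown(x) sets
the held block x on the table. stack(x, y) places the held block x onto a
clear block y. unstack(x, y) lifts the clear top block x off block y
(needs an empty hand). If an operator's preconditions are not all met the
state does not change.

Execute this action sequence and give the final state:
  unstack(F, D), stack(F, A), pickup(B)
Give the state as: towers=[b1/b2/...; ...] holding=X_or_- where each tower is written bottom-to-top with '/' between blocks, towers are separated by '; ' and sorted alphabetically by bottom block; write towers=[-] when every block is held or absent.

towers=[A/F; D; E/C] holding=B

step 1 (unstack(F, D)): towers=[A; B; D; E/C] holding=F
step 2 (stack(F, A)): towers=[A/F; B; D; E/C] holding=-
step 3 (pickup(B)): towers=[A/F; D; E/C] holding=B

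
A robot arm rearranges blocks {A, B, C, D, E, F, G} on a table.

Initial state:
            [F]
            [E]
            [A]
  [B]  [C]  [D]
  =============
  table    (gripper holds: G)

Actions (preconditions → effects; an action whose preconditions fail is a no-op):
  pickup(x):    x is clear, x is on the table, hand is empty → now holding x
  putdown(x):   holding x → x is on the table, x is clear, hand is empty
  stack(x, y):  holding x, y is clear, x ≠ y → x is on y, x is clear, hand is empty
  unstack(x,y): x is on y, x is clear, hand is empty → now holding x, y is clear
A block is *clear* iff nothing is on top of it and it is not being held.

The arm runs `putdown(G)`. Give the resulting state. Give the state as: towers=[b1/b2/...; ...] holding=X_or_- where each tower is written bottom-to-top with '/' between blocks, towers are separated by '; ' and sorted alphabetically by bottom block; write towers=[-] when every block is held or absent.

towers=[B; C; D/A/E/F; G] holding=-

before: towers=[B; C; D/A/E/F] holding=G
pre[putdown(G)]: holding(G) yes
all met → apply putdown(G)
after:  towers=[B; C; D/A/E/F; G] holding=-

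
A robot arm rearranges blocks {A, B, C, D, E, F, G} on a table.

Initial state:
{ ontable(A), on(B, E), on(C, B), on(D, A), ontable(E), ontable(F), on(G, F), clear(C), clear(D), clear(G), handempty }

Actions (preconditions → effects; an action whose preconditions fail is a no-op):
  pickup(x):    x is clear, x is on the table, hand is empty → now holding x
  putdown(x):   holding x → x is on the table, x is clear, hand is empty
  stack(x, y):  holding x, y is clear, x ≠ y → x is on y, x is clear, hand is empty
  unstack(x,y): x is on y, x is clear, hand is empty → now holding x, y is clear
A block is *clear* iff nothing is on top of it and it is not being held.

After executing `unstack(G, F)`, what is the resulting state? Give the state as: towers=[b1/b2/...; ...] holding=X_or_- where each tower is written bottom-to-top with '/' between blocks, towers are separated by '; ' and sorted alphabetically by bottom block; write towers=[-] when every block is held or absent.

towers=[A/D; E/B/C; F] holding=G

before: towers=[A/D; E/B/C; F/G] holding=-
pre[unstack(G, F)]: on(G,F) ✓, clear(G) ✓, handempty ✓
all met → apply unstack(G, F)
after:  towers=[A/D; E/B/C; F] holding=G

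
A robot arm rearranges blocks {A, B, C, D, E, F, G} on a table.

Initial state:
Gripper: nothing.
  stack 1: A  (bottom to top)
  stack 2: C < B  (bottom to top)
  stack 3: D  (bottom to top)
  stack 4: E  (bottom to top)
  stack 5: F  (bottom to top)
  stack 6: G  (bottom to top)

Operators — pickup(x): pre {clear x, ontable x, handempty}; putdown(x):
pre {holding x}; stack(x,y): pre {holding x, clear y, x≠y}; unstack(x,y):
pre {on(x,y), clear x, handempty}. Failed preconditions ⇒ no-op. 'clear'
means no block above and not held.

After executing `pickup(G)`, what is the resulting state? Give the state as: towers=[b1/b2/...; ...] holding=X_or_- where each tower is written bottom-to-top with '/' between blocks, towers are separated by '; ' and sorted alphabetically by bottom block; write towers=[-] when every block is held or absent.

before: towers=[A; C/B; D; E; F; G] holding=-
pre[pickup(G)]: clear(G) yes, ontable(G) yes, handempty yes
all met → apply pickup(G)
after:  towers=[A; C/B; D; E; F] holding=G

towers=[A; C/B; D; E; F] holding=G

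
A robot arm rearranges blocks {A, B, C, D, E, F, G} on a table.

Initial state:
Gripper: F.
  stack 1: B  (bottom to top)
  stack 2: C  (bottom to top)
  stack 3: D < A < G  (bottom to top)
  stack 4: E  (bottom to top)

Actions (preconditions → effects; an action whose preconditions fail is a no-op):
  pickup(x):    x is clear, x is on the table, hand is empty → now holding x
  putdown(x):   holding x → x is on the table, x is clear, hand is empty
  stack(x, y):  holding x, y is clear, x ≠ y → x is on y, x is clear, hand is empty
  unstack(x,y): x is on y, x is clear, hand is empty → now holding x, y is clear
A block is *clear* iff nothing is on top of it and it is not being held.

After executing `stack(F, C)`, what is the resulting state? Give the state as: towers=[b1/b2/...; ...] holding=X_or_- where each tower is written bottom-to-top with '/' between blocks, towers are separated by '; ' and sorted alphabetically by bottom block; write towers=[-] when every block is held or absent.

towers=[B; C/F; D/A/G; E] holding=-

before: towers=[B; C; D/A/G; E] holding=F
pre[stack(F, C)]: holding(F) ✓, clear(C) ✓, F≠C ✓
all met → apply stack(F, C)
after:  towers=[B; C/F; D/A/G; E] holding=-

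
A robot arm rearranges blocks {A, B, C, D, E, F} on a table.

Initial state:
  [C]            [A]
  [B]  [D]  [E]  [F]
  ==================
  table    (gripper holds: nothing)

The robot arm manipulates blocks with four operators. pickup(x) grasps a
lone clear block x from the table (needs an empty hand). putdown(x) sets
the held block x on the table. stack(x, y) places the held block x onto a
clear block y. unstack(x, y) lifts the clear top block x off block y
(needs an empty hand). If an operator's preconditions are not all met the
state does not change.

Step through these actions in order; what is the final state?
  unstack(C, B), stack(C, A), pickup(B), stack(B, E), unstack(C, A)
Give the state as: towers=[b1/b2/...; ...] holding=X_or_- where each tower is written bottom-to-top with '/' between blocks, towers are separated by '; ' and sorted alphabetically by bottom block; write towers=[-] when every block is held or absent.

towers=[D; E/B; F/A] holding=C

step 1 (unstack(C, B)): towers=[B; D; E; F/A] holding=C
step 2 (stack(C, A)): towers=[B; D; E; F/A/C] holding=-
step 3 (pickup(B)): towers=[D; E; F/A/C] holding=B
step 4 (stack(B, E)): towers=[D; E/B; F/A/C] holding=-
step 5 (unstack(C, A)): towers=[D; E/B; F/A] holding=C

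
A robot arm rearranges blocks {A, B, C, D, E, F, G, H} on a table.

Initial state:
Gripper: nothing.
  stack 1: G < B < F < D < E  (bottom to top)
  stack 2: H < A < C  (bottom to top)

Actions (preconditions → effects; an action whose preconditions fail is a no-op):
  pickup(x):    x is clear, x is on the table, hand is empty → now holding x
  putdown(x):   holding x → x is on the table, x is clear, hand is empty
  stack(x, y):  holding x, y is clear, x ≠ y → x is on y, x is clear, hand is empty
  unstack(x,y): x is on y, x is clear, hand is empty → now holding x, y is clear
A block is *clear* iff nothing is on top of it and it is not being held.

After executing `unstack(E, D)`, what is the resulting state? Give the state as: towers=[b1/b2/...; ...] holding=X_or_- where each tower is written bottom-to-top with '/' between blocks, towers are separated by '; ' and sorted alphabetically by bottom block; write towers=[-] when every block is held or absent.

before: towers=[G/B/F/D/E; H/A/C] holding=-
pre[unstack(E, D)]: on(E,D) ✓, clear(E) ✓, handempty ✓
all met → apply unstack(E, D)
after:  towers=[G/B/F/D; H/A/C] holding=E

towers=[G/B/F/D; H/A/C] holding=E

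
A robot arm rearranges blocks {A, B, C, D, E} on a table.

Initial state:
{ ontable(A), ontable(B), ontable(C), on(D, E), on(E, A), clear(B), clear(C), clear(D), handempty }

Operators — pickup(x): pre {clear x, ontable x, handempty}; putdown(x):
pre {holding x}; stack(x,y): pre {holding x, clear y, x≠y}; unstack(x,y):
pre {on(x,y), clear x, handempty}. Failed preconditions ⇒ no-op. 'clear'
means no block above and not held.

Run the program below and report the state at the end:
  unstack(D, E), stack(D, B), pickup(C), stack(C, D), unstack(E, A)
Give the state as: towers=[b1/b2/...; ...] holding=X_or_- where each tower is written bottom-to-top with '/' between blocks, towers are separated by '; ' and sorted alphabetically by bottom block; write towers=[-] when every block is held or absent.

towers=[A; B/D/C] holding=E

step 1 (unstack(D, E)): towers=[A/E; B; C] holding=D
step 2 (stack(D, B)): towers=[A/E; B/D; C] holding=-
step 3 (pickup(C)): towers=[A/E; B/D] holding=C
step 4 (stack(C, D)): towers=[A/E; B/D/C] holding=-
step 5 (unstack(E, A)): towers=[A; B/D/C] holding=E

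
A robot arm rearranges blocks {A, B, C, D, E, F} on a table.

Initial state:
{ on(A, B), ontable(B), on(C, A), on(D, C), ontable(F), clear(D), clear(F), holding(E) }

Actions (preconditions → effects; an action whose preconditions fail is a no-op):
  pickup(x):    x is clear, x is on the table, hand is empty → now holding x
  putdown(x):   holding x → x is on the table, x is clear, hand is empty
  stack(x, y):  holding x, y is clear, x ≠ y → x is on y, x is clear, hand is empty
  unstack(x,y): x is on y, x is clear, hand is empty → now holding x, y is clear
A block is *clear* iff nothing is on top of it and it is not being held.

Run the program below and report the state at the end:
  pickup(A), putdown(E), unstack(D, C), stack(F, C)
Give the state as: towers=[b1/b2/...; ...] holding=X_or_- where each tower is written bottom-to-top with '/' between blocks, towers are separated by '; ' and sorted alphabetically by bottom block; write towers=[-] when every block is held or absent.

towers=[B/A/C; E; F] holding=D

step 1 (pickup(A)) [no-op]: towers=[B/A/C/D; F] holding=E
step 2 (putdown(E)): towers=[B/A/C/D; E; F] holding=-
step 3 (unstack(D, C)): towers=[B/A/C; E; F] holding=D
step 4 (stack(F, C)) [no-op]: towers=[B/A/C; E; F] holding=D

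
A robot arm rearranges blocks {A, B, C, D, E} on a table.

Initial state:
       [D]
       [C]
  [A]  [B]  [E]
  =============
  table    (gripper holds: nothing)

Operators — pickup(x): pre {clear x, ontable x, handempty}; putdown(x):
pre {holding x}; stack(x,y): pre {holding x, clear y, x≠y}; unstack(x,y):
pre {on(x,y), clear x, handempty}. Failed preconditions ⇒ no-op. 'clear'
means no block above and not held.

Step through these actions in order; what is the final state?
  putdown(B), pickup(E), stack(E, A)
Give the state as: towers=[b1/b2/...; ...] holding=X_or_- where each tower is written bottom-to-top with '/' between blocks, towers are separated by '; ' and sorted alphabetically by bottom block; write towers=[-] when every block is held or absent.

step 1 (putdown(B)) [no-op]: towers=[A; B/C/D; E] holding=-
step 2 (pickup(E)): towers=[A; B/C/D] holding=E
step 3 (stack(E, A)): towers=[A/E; B/C/D] holding=-

towers=[A/E; B/C/D] holding=-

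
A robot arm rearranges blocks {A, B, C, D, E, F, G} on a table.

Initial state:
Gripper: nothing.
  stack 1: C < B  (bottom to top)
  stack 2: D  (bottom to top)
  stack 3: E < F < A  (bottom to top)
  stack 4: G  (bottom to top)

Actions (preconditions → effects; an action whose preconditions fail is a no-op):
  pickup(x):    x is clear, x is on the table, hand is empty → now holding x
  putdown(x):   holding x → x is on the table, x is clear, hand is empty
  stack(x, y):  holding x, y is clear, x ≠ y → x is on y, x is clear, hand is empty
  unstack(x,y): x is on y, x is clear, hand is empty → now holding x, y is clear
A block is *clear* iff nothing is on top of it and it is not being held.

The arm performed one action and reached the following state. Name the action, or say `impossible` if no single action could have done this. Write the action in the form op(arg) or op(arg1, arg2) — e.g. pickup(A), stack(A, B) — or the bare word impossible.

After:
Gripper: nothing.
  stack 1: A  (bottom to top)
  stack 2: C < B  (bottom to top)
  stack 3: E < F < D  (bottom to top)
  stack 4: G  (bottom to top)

impossible

target: towers=[A; C/B; E/F/D; G] holding=-
     unstack(B, C) → towers=[C; D; E/F/A; G] holding=B
         pickup(G) → towers=[C/B; D; E/F/A] holding=G
         pickup(D) → towers=[C/B; E/F/A; G] holding=D
     unstack(A, F) → towers=[C/B; D; E/F; G] holding=A
none of the 4 applicable actions match → impossible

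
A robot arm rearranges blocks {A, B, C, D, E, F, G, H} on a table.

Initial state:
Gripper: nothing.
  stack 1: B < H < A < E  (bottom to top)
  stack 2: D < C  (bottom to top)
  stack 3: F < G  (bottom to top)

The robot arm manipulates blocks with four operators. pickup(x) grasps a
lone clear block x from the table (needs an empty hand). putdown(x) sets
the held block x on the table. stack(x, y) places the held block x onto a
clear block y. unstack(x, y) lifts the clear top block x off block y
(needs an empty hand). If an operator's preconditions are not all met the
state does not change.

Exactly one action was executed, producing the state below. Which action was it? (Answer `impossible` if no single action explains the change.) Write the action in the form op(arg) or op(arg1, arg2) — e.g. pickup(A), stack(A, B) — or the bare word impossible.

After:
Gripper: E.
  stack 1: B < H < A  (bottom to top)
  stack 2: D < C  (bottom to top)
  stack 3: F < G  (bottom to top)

target: towers=[B/H/A; D/C; F/G] holding=E
     unstack(G, F) → towers=[B/H/A/E; D/C; F] holding=G
     unstack(E, A) → towers=[B/H/A; D/C; F/G] holding=E  ← match
     unstack(C, D) → towers=[B/H/A/E; D; F/G] holding=C

unstack(E, A)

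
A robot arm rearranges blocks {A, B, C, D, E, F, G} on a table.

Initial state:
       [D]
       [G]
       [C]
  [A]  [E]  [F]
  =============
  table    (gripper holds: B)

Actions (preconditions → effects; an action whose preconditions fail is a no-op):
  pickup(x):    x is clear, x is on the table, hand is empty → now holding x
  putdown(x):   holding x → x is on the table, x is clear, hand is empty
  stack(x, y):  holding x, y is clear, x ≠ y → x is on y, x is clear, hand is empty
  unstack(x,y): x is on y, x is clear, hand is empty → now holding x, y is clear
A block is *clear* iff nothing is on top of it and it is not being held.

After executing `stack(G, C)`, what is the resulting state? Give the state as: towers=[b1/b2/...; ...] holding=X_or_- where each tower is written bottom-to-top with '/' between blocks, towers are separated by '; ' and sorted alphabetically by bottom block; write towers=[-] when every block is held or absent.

before: towers=[A; E/C/G/D; F] holding=B
pre[stack(G, C)]: holding(G) ✗, clear(C) ✗, G≠C ✓
holding(G), clear(C) unmet → stack(G, C) is a no-op
after:  towers=[A; E/C/G/D; F] holding=B

towers=[A; E/C/G/D; F] holding=B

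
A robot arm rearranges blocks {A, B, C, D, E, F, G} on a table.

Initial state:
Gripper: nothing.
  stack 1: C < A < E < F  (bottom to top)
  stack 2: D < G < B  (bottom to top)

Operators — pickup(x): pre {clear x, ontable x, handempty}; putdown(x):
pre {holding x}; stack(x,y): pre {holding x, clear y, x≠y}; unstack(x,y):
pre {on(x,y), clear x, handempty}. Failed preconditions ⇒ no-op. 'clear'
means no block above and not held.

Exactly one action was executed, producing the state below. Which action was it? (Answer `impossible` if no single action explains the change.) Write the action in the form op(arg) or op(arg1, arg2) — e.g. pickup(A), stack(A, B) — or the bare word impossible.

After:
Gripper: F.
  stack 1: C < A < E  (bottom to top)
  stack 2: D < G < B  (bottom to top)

target: towers=[C/A/E; D/G/B] holding=F
     unstack(B, G) → towers=[C/A/E/F; D/G] holding=B
     unstack(F, E) → towers=[C/A/E; D/G/B] holding=F  ← match

unstack(F, E)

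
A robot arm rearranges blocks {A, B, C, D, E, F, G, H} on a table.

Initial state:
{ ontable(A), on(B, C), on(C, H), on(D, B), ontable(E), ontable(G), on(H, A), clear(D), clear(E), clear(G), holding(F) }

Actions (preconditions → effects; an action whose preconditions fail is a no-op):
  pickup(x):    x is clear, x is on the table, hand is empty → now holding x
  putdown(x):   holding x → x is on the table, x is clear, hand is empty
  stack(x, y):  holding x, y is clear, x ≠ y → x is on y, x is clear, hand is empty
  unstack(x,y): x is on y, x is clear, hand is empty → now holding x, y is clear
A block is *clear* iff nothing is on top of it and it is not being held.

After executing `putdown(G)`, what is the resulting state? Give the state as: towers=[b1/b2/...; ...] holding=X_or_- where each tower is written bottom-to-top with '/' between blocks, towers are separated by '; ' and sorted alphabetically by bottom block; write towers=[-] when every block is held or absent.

before: towers=[A/H/C/B/D; E; G] holding=F
pre[putdown(G)]: holding(G) ✗
holding(G) unmet → putdown(G) is a no-op
after:  towers=[A/H/C/B/D; E; G] holding=F

towers=[A/H/C/B/D; E; G] holding=F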